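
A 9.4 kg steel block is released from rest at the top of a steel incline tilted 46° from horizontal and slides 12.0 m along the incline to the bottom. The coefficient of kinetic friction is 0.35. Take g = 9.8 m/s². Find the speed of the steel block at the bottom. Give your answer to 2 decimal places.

The weight component along the incline is mg sin 46° = 66.266 N and the normal force is N = mg cos 46° = 63.992 N.
Friction up the slope is f = μN = 0.35 × 63.992 = 22.397 N, so the net downslope force is 66.266 − 22.397 = 43.869 N and a = 43.869 / 9.4 = 4.6669 m/s².
Starting from rest over a distance of 12.0 m, v² = 2aL = 2 × 4.6669 × 12.0 = 112.0056, so v = 10.5833 m/s.

10.58 m/s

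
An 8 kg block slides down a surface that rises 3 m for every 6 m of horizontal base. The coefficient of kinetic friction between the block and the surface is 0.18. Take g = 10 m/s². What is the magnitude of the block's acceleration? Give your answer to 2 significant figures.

2.9 m/s²

Resolving the weight along the incline: the component pulling the block down the slope is mg sin 26.57° = 8 × 10 × 0.4472 = 35.776 N, and the normal force is N = mg cos 26.57° = 8 × 10 × 0.8944 = 71.552 N.
Kinetic friction acts up the slope with magnitude f = μN = 0.18 × 71.552 = 12.879 N.
Net force along the incline is 35.776 − 12.879 = 22.897 N, so a = 22.897 / 8 = 2.8621 m/s².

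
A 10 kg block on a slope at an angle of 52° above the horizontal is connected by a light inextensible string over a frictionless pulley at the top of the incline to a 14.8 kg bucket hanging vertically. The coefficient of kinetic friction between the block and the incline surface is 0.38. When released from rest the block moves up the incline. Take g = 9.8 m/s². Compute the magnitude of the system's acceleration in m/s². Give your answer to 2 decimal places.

1.81 m/s²

For the block on the incline: the weight component along the slope is m₁g sin 52° = 10 × 9.8 × 0.7880 = 77.224 N and the normal force is N = m₁g cos 52° = 60.335 N.
Kinetic friction opposes the block's motion up the incline: f = μN = 0.38 × 60.335 = 22.927 N acting down the slope.
Newton's second law for the block (up-slope positive): T − 77.224 − 22.927 = 10 a. For the hanging bucket (downward positive): 14.8 × 9.8 − T = 14.8 a.
Adding the two equations eliminates T: 44.889 = 24.8 a, so a = 1.8100 m/s².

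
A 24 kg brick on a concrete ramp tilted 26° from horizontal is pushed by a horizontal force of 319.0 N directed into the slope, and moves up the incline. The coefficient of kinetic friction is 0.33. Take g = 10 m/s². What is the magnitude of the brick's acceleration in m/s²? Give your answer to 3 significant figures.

The horizontal push has components F cos 26° = 319.0 × 0.8988 = 286.717 N up the incline and F sin 26° = 319.0 × 0.4384 = 139.850 N pressing into the surface.
The normal force is therefore N = mg cos 26° + F sin 26° = 215.712 + 139.850 = 355.562 N, and kinetic friction down the slope is μN = 0.33 × 355.562 = 117.335 N.
Along the incline: F cos 26° − mg sin 26° − μN = ma, so 286.717 − 105.216 − 117.335 = 24 a, giving a = 2.6736 m/s².

2.67 m/s²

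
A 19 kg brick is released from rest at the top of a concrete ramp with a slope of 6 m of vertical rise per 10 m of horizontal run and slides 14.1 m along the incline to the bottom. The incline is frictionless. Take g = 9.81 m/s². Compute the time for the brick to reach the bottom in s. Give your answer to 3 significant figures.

The weight component along the incline is mg sin 30.96° = 95.897 N and the normal force is N = mg cos 30.96° = 159.828 N.
With no friction, a = g sin 30.96° = 5.0472 m/s².
Starting from rest, L = ½at², so t = √(2L/a) = √(2 × 14.1 / 5.0472) = 2.3637 s.

2.36 s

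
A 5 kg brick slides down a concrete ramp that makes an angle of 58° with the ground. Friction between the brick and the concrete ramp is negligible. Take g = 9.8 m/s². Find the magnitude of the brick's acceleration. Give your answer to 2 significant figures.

8.3 m/s²

Resolving the weight along the incline: the component pulling the brick down the slope is mg sin 58° = 5 × 9.8 × 0.8480 = 41.552 N, and the normal force is N = mg cos 58° = 5 × 9.8 × 0.5299 = 25.965 N.
With no friction the net force along the incline is 41.552 N, so a = g sin 58° = 41.552 / 5 = 8.3104 m/s².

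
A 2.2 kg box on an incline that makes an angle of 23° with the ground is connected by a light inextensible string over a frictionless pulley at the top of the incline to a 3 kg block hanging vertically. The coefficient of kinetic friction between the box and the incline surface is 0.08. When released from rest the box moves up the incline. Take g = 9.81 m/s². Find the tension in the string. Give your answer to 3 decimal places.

For the box on the incline: the weight component along the slope is m₁g sin 23° = 2.2 × 9.81 × 0.3907 = 8.432 N and the normal force is N = m₁g cos 23° = 19.866 N.
Kinetic friction opposes the box's motion up the incline: f = μN = 0.08 × 19.866 = 1.589 N acting down the slope.
Newton's second law for the box (up-slope positive): T − 8.432 − 1.589 = 2.2 a. For the hanging block (downward positive): 3 × 9.81 − T = 3 a.
Adding the two equations eliminates T: 19.409 = 5.2 a, so a = 3.7325 m/s².
Then from the hanging block's equation, T = 3 × (9.81 − 3.7325) = 18.233 N.

18.233 N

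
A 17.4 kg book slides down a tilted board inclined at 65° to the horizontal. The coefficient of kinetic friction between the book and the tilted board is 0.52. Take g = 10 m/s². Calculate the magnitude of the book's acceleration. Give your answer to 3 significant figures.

6.87 m/s²

Resolving the weight along the incline: the component pulling the book down the slope is mg sin 65° = 17.4 × 10 × 0.9063 = 157.696 N, and the normal force is N = mg cos 65° = 17.4 × 10 × 0.4226 = 73.532 N.
Kinetic friction acts up the slope with magnitude f = μN = 0.52 × 73.532 = 38.237 N.
Net force along the incline is 157.696 − 38.237 = 119.459 N, so a = 119.459 / 17.4 = 6.8655 m/s².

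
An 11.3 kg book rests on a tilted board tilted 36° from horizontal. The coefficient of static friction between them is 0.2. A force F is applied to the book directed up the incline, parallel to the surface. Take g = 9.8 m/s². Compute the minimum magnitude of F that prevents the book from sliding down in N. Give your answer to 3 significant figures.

47.2 N

The normal force is N = mg cos 36° = 89.591 N. With F at its minimum the book is on the verge of sliding down, so static friction is at its maximum μ_s N = 0.2 × 89.591 = 17.918 N and acts up the slope.
Equilibrium along the incline: F + μ_s N = mg sin 36°, so F = 65.091 − 17.918 = 47.173 N.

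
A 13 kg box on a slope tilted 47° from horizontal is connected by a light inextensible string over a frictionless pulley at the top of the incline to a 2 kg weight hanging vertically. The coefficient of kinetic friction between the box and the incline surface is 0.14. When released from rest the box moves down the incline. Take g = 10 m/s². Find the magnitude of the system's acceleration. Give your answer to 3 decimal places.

4.178 m/s²

For the box on the incline: the weight component along the slope is m₁g sin 47° = 13 × 10 × 0.7314 = 95.082 N and the normal force is N = m₁g cos 47° = 88.660 N.
Kinetic friction opposes the box's motion down the incline: f = μN = 0.14 × 88.660 = 12.412 N acting up the slope.
Newton's second law for the box (down-slope positive): 95.082 − 12.412 − T = 13 a. For the hanging weight (upward positive): T − 2 × 10 = 2 a.
Adding the two equations eliminates T: 62.670 = 15 a, so a = 4.1780 m/s².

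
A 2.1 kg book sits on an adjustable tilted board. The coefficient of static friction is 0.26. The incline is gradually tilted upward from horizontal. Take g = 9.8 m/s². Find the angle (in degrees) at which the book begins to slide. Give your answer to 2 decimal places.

At the threshold of sliding, static friction is at its maximum μ_s N and exactly balances the weight component along the incline: mg sin θ = μ_s mg cos θ.
Hence tan θ = μ_s = 0.26, so θ = arctan(0.26) = 14.5742°.

14.57°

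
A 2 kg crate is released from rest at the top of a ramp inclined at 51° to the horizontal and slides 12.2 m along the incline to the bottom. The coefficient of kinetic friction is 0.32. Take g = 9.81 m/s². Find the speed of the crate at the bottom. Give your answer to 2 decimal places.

The weight component along the incline is mg sin 51° = 15.248 N and the normal force is N = mg cos 51° = 12.347 N.
Friction up the slope is f = μN = 0.32 × 12.347 = 3.951 N, so the net downslope force is 15.248 − 3.951 = 11.297 N and a = 11.297 / 2 = 5.6485 m/s².
Starting from rest over a distance of 12.2 m, v² = 2aL = 2 × 5.6485 × 12.2 = 137.8234, so v = 11.7398 m/s.

11.74 m/s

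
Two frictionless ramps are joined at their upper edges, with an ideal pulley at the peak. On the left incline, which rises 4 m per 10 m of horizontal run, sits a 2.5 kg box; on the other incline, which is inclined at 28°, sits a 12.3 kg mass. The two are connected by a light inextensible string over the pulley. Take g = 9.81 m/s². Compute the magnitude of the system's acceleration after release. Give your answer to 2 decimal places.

Resolve each weight along its own incline: the 2.5 kg mass has component 2.5 × 9.81 × sin 21.80° = 9.108 N down its slope, and the 12.3 kg mass has 12.3 × 9.81 × sin 28° = 56.648 N down its slope.
The 12.3 kg side's 56.648 N exceeds the other side's 9.108 N, so that mass slides down and the 2.5 kg mass slides up. Taking that direction as positive, Newton's second law for the whole system gives 56.648 − 9.108 = (2.5 + 12.3) a, so a = 47.540 / 14.8 = 3.2122 m/s².

3.21 m/s²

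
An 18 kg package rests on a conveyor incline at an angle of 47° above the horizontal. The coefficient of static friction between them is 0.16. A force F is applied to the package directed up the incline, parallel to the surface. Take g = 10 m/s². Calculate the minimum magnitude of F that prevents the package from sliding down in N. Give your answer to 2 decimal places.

112.00 N

The normal force is N = mg cos 47° = 122.760 N. With F at its minimum the package is on the verge of sliding down, so static friction is at its maximum μ_s N = 0.16 × 122.760 = 19.642 N and acts up the slope.
Equilibrium along the incline: F + μ_s N = mg sin 47°, so F = 131.644 − 19.642 = 112.002 N.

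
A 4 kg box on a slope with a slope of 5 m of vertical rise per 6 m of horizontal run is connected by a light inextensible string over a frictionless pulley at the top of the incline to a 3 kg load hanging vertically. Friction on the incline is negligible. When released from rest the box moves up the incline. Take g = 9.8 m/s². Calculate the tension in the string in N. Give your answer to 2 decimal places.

27.56 N

For the box on the incline: the weight component along the slope is m₁g sin 39.81° = 4 × 9.8 × 0.6402 = 25.096 N and the normal force is N = m₁g cos 39.81° = 30.114 N.
Newton's second law for the box (up-slope positive): T − 25.096 = 4 a. For the hanging load (downward positive): 3 × 9.8 − T = 3 a.
Adding the two equations eliminates T: 4.304 = 7 a, so a = 0.6149 m/s².
Then from the hanging load's equation, T = 3 × (9.8 − 0.6149) = 27.555 N.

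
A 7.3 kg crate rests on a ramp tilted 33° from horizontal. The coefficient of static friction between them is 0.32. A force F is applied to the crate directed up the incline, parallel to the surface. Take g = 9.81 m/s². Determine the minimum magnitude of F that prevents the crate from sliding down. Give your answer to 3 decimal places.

19.784 N

The normal force is N = mg cos 33° = 60.060 N. With F at its minimum the crate is on the verge of sliding down, so static friction is at its maximum μ_s N = 0.32 × 60.060 = 19.219 N and acts up the slope.
Equilibrium along the incline: F + μ_s N = mg sin 33°, so F = 39.003 − 19.219 = 19.784 N.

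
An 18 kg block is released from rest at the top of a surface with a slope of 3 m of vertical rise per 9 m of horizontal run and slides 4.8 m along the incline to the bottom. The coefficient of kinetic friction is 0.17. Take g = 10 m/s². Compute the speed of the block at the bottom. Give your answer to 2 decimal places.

3.86 m/s

The weight component along the incline is mg sin 18.43° = 56.921 N and the normal force is N = mg cos 18.43° = 170.763 N.
Friction up the slope is f = μN = 0.17 × 170.763 = 29.030 N, so the net downslope force is 56.921 − 29.030 = 27.891 N and a = 27.891 / 18 = 1.5495 m/s².
Starting from rest over a distance of 4.8 m, v² = 2aL = 2 × 1.5495 × 4.8 = 14.8752, so v = 3.8568 m/s.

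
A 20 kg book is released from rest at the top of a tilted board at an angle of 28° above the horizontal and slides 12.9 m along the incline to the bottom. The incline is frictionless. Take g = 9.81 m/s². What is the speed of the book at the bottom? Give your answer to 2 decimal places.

10.90 m/s

The weight component along the incline is mg sin 28° = 92.110 N and the normal force is N = mg cos 28° = 173.234 N.
With no friction, a = g sin 28° = 4.6055 m/s².
Starting from rest over a distance of 12.9 m, v² = 2aL = 2 × 4.6055 × 12.9 = 118.8219, so v = 10.9005 m/s.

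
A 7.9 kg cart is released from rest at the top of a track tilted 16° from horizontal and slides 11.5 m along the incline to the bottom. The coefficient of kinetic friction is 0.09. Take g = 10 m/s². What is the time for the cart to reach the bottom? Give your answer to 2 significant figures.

3.5 s

The weight component along the incline is mg sin 16° = 21.775 N and the normal force is N = mg cos 16° = 75.940 N.
Friction up the slope is f = μN = 0.09 × 75.940 = 6.835 N, so the net downslope force is 21.775 − 6.835 = 14.940 N and a = 14.940 / 7.9 = 1.8911 m/s².
Starting from rest, L = ½at², so t = √(2L/a) = √(2 × 11.5 / 1.8911) = 3.4874 s.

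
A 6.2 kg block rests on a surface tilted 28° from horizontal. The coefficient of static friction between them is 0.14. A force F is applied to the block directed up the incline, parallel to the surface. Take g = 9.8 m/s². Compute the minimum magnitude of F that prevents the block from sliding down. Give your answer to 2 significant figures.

The normal force is N = mg cos 28° = 53.648 N. With F at its minimum the block is on the verge of sliding down, so static friction is at its maximum μ_s N = 0.14 × 53.648 = 7.511 N and acts up the slope.
Equilibrium along the incline: F + μ_s N = mg sin 28°, so F = 28.525 − 7.511 = 21.014 N.

21 N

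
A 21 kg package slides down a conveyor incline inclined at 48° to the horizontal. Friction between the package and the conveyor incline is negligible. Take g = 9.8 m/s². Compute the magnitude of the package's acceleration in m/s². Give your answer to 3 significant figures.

7.28 m/s²

Resolving the weight along the incline: the component pulling the package down the slope is mg sin 48° = 21 × 9.8 × 0.7431 = 152.930 N, and the normal force is N = mg cos 48° = 21 × 9.8 × 0.6691 = 137.701 N.
With no friction the net force along the incline is 152.930 N, so a = g sin 48° = 152.930 / 21 = 7.2824 m/s².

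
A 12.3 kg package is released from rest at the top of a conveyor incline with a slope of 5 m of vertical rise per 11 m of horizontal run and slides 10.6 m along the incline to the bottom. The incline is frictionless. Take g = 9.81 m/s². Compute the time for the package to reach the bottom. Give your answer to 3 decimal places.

2.285 s

The weight component along the incline is mg sin 24.44° = 49.931 N and the normal force is N = mg cos 24.44° = 109.848 N.
With no friction, a = g sin 24.44° = 4.0594 m/s².
Starting from rest, L = ½at², so t = √(2L/a) = √(2 × 10.6 / 4.0594) = 2.2853 s.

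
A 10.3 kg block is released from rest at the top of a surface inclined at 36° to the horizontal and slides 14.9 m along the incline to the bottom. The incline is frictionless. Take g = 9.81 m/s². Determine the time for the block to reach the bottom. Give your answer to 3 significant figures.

2.27 s

The weight component along the incline is mg sin 36° = 59.392 N and the normal force is N = mg cos 36° = 81.746 N.
With no friction, a = g sin 36° = 5.7662 m/s².
Starting from rest, L = ½at², so t = √(2L/a) = √(2 × 14.9 / 5.7662) = 2.2733 s.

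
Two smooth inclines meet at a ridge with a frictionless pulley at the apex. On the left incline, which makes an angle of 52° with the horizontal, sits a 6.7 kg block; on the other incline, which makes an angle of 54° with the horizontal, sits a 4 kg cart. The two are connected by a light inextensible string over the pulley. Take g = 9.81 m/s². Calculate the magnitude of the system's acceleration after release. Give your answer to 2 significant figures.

Resolve each weight along its own incline: the 6.7 kg mass has component 6.7 × 9.81 × sin 52° = 51.794 N down its slope, and the 4 kg mass has 4 × 9.81 × sin 54° = 31.746 N down its slope.
The 6.7 kg side's 51.794 N exceeds the other side's 31.746 N, so that mass slides down and the 4 kg mass slides up. Taking that direction as positive, Newton's second law for the whole system gives 51.794 − 31.746 = (6.7 + 4) a, so a = 20.048 / 10.7 = 1.8736 m/s².

1.9 m/s²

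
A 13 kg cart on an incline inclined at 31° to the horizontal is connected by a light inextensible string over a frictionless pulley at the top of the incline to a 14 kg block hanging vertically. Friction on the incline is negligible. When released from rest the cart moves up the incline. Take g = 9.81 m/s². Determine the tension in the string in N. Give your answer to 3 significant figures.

100 N

For the cart on the incline: the weight component along the slope is m₁g sin 31° = 13 × 9.81 × 0.5150 = 65.678 N and the normal force is N = m₁g cos 31° = 109.315 N.
Newton's second law for the cart (up-slope positive): T − 65.678 = 13 a. For the hanging block (downward positive): 14 × 9.81 − T = 14 a.
Adding the two equations eliminates T: 71.662 = 27 a, so a = 2.6541 m/s².
Then from the hanging block's equation, T = 14 × (9.81 − 2.6541) = 100.183 N.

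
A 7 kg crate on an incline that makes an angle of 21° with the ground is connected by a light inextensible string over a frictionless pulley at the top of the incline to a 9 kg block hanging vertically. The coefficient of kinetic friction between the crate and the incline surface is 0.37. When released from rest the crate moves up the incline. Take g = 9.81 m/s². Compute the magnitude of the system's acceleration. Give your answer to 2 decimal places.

For the crate on the incline: the weight component along the slope is m₁g sin 21° = 7 × 9.81 × 0.3584 = 24.611 N and the normal force is N = m₁g cos 21° = 64.109 N.
Kinetic friction opposes the crate's motion up the incline: f = μN = 0.37 × 64.109 = 23.720 N acting down the slope.
Newton's second law for the crate (up-slope positive): T − 24.611 − 23.720 = 7 a. For the hanging block (downward positive): 9 × 9.81 − T = 9 a.
Adding the two equations eliminates T: 39.959 = 16 a, so a = 2.4974 m/s².

2.50 m/s²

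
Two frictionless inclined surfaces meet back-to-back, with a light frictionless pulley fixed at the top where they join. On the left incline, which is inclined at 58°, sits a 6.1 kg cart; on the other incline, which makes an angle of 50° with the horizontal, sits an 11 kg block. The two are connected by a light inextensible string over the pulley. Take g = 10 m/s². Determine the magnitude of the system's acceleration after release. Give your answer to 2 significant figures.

1.9 m/s²

Resolve each weight along its own incline: the 6.1 kg mass has component 6.1 × 10 × sin 58° = 51.731 N down its slope, and the 11 kg mass has 11 × 10 × sin 50° = 84.265 N down its slope.
The 11 kg side's 84.265 N exceeds the other side's 51.731 N, so that mass slides down and the 6.1 kg mass slides up. Taking that direction as positive, Newton's second law for the whole system gives 84.265 − 51.731 = (6.1 + 11) a, so a = 32.534 / 17.1 = 1.9026 m/s².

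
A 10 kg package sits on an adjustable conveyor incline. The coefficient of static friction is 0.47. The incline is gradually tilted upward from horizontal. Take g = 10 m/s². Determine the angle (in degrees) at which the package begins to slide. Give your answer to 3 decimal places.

25.174°

At the threshold of sliding, static friction is at its maximum μ_s N and exactly balances the weight component along the incline: mg sin θ = μ_s mg cos θ.
Hence tan θ = μ_s = 0.47, so θ = arctan(0.47) = 25.1735°.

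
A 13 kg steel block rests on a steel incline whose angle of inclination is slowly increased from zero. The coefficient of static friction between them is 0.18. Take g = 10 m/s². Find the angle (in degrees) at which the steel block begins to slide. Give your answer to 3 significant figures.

10.2°

At the threshold of sliding, static friction is at its maximum μ_s N and exactly balances the weight component along the incline: mg sin θ = μ_s mg cos θ.
Hence tan θ = μ_s = 0.18, so θ = arctan(0.18) = 10.2040°.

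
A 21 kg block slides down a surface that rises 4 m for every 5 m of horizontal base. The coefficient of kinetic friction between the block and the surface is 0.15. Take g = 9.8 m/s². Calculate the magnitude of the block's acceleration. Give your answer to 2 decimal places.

4.97 m/s²

Resolving the weight along the incline: the component pulling the block down the slope is mg sin 38.66° = 21 × 9.8 × 0.6247 = 128.563 N, and the normal force is N = mg cos 38.66° = 21 × 9.8 × 0.7809 = 160.709 N.
Kinetic friction acts up the slope with magnitude f = μN = 0.15 × 160.709 = 24.106 N.
Net force along the incline is 128.563 − 24.106 = 104.457 N, so a = 104.457 / 21 = 4.9741 m/s².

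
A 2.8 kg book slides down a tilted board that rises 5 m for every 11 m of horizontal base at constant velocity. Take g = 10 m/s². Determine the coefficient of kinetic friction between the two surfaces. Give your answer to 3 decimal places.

0.455

At constant velocity the net force along the incline is zero: mg sin 24.44° = μ mg cos 24.44°.
So μ = tan 24.44° = 0.4138 / 0.9104 = 0.4545.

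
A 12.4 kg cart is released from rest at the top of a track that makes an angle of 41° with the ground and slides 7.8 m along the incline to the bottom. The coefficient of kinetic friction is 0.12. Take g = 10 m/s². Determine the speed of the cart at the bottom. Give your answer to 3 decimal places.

9.392 m/s

The weight component along the incline is mg sin 41° = 81.351 N and the normal force is N = mg cos 41° = 93.584 N.
Friction up the slope is f = μN = 0.12 × 93.584 = 11.230 N, so the net downslope force is 81.351 − 11.230 = 70.121 N and a = 70.121 / 12.4 = 5.6549 m/s².
Starting from rest over a distance of 7.8 m, v² = 2aL = 2 × 5.6549 × 7.8 = 88.2164, so v = 9.3924 m/s.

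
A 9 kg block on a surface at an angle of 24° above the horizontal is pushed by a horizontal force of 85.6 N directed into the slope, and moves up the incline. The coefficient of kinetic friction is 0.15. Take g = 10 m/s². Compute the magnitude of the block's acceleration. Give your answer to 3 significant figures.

2.67 m/s²

The horizontal push has components F cos 24° = 85.6 × 0.9135 = 78.196 N up the incline and F sin 24° = 85.6 × 0.4067 = 34.814 N pressing into the surface.
The normal force is therefore N = mg cos 24° + F sin 24° = 82.215 + 34.814 = 117.029 N, and kinetic friction down the slope is μN = 0.15 × 117.029 = 17.554 N.
Along the incline: F cos 24° − mg sin 24° − μN = ma, so 78.196 − 36.603 − 17.554 = 9 a, giving a = 2.6710 m/s².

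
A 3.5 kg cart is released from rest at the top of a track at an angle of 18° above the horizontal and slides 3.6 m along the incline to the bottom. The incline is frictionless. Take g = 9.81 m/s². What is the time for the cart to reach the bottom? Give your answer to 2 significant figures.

1.5 s

The weight component along the incline is mg sin 18° = 10.610 N and the normal force is N = mg cos 18° = 32.655 N.
With no friction, a = g sin 18° = 3.0315 m/s².
Starting from rest, L = ½at², so t = √(2L/a) = √(2 × 3.6 / 3.0315) = 1.5411 s.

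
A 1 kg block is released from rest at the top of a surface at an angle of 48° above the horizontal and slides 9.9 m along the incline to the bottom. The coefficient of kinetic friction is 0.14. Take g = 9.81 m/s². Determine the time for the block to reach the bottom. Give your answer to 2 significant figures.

The weight component along the incline is mg sin 48° = 7.290 N and the normal force is N = mg cos 48° = 6.564 N.
Friction up the slope is f = μN = 0.14 × 6.564 = 0.919 N, so the net downslope force is 7.290 − 0.919 = 6.371 N and a = 6.371 / 1 = 6.3710 m/s².
Starting from rest, L = ½at², so t = √(2L/a) = √(2 × 9.9 / 6.3710) = 1.7629 s.

1.8 s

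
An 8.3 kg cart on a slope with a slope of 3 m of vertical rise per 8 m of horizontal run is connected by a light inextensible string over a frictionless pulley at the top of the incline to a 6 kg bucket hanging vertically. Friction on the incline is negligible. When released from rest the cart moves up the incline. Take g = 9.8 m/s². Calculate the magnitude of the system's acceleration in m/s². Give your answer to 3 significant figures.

For the cart on the incline: the weight component along the slope is m₁g sin 20.56° = 8.3 × 9.8 × 0.3511 = 28.558 N and the normal force is N = m₁g cos 20.56° = 76.161 N.
Newton's second law for the cart (up-slope positive): T − 28.558 = 8.3 a. For the hanging bucket (downward positive): 6 × 9.8 − T = 6 a.
Adding the two equations eliminates T: 30.242 = 14.3 a, so a = 2.1148 m/s².

2.11 m/s²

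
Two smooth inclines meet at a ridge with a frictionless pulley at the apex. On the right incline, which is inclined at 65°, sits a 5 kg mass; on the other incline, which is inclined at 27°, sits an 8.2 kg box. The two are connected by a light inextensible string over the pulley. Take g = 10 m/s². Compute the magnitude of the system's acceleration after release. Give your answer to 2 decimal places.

Resolve each weight along its own incline: the 5 kg mass has component 5 × 10 × sin 65° = 45.315 N down its slope, and the 8.2 kg mass has 8.2 × 10 × sin 27° = 37.227 N down its slope.
The 5 kg side's 45.315 N exceeds the other side's 37.227 N, so that mass slides down and the 8.2 kg mass slides up. Taking that direction as positive, Newton's second law for the whole system gives 45.315 − 37.227 = (5 + 8.2) a, so a = 8.088 / 13.2 = 0.6127 m/s².

0.61 m/s²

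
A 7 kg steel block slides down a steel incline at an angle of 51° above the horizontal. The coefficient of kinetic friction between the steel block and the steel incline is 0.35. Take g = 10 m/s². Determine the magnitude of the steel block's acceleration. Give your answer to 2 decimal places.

Resolving the weight along the incline: the component pulling the steel block down the slope is mg sin 51° = 7 × 10 × 0.7771 = 54.397 N, and the normal force is N = mg cos 51° = 7 × 10 × 0.6293 = 44.051 N.
Kinetic friction acts up the slope with magnitude f = μN = 0.35 × 44.051 = 15.418 N.
Net force along the incline is 54.397 − 15.418 = 38.979 N, so a = 38.979 / 7 = 5.5684 m/s².

5.57 m/s²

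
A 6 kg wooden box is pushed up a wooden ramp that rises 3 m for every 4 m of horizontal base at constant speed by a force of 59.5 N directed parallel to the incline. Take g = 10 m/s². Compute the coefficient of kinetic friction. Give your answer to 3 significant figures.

0.490

At constant speed ΣF = 0 along the incline. The applied 59.5 N acts up the slope; the weight component mg sin 36.87° = 36.000 N and kinetic friction μN both act down the slope.
So 59.5 = 36.000 + μ × 48.000, giving μ = (59.5 − 36.000) / 48.000 = 0.4896.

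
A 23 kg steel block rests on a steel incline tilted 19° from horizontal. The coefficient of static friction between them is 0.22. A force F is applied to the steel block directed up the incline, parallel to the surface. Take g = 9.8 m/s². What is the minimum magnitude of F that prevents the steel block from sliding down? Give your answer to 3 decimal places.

26.497 N

The normal force is N = mg cos 19° = 213.120 N. With F at its minimum the steel block is on the verge of sliding down, so static friction is at its maximum μ_s N = 0.22 × 213.120 = 46.886 N and acts up the slope.
Equilibrium along the incline: F + μ_s N = mg sin 19°, so F = 73.383 − 46.886 = 26.497 N.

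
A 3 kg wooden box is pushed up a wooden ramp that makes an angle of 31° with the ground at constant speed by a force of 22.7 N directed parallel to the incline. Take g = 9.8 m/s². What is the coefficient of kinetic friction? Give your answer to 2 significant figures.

At constant speed ΣF = 0 along the incline. The applied 22.7 N acts up the slope; the weight component mg sin 31° = 15.142 N and kinetic friction μN both act down the slope.
So 22.7 = 15.142 + μ × 25.201, giving μ = (22.7 − 15.142) / 25.201 = 0.2999.

0.30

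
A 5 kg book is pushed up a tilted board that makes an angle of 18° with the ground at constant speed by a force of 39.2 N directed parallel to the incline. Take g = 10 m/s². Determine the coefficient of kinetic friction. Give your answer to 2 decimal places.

At constant speed ΣF = 0 along the incline. The applied 39.2 N acts up the slope; the weight component mg sin 18° = 15.451 N and kinetic friction μN both act down the slope.
So 39.2 = 15.451 + μ × 47.553, giving μ = (39.2 − 15.451) / 47.553 = 0.4994.

0.50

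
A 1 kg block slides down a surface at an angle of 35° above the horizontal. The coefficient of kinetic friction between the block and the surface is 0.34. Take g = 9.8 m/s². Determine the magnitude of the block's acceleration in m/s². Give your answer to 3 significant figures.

Resolving the weight along the incline: the component pulling the block down the slope is mg sin 35° = 1 × 9.8 × 0.5736 = 5.621 N, and the normal force is N = mg cos 35° = 1 × 9.8 × 0.8192 = 8.028 N.
Kinetic friction acts up the slope with magnitude f = μN = 0.34 × 8.028 = 2.730 N.
Net force along the incline is 5.621 − 2.730 = 2.891 N, so a = 2.891 / 1 = 2.8910 m/s².

2.89 m/s²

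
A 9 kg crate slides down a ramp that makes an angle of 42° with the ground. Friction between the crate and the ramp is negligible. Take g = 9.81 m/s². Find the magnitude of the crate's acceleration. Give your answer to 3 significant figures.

6.56 m/s²

Resolving the weight along the incline: the component pulling the crate down the slope is mg sin 42° = 9 × 9.81 × 0.6691 = 59.075 N, and the normal force is N = mg cos 42° = 9 × 9.81 × 0.7431 = 65.608 N.
With no friction the net force along the incline is 59.075 N, so a = g sin 42° = 59.075 / 9 = 6.5639 m/s².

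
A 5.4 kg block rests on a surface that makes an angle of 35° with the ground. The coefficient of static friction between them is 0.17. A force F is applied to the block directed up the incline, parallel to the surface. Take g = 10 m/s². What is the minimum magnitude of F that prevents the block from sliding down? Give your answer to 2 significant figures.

The normal force is N = mg cos 35° = 44.234 N. With F at its minimum the block is on the verge of sliding down, so static friction is at its maximum μ_s N = 0.17 × 44.234 = 7.520 N and acts up the slope.
Equilibrium along the incline: F + μ_s N = mg sin 35°, so F = 30.973 − 7.520 = 23.453 N.

23 N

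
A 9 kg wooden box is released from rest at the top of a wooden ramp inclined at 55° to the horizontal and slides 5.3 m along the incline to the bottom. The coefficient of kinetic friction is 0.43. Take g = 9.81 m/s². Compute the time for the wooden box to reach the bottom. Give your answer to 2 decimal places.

1.37 s

The weight component along the incline is mg sin 55° = 72.323 N and the normal force is N = mg cos 55° = 50.641 N.
Friction up the slope is f = μN = 0.43 × 50.641 = 21.776 N, so the net downslope force is 72.323 − 21.776 = 50.547 N and a = 50.547 / 9 = 5.6163 m/s².
Starting from rest, L = ½at², so t = √(2L/a) = √(2 × 5.3 / 5.6163) = 1.3738 s.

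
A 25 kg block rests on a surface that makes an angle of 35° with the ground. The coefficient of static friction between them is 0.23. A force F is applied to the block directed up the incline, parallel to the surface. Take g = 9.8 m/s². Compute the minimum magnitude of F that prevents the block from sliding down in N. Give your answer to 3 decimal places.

The normal force is N = mg cos 35° = 200.692 N. With F at its minimum the block is on the verge of sliding down, so static friction is at its maximum μ_s N = 0.23 × 200.692 = 46.159 N and acts up the slope.
Equilibrium along the incline: F + μ_s N = mg sin 35°, so F = 140.526 − 46.159 = 94.367 N.

94.367 N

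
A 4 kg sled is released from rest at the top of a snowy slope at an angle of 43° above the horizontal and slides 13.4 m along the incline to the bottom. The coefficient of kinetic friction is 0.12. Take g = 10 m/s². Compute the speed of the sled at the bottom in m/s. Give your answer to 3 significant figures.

The weight component along the incline is mg sin 43° = 27.280 N and the normal force is N = mg cos 43° = 29.254 N.
Friction up the slope is f = μN = 0.12 × 29.254 = 3.510 N, so the net downslope force is 27.280 − 3.510 = 23.770 N and a = 23.770 / 4 = 5.9425 m/s².
Starting from rest over a distance of 13.4 m, v² = 2aL = 2 × 5.9425 × 13.4 = 159.2590, so v = 12.6198 m/s.

12.6 m/s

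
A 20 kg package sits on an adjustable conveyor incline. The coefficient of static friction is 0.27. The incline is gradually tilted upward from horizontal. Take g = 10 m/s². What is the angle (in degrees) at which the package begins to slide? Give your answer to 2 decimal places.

At the threshold of sliding, static friction is at its maximum μ_s N and exactly balances the weight component along the incline: mg sin θ = μ_s mg cos θ.
Hence tan θ = μ_s = 0.27, so θ = arctan(0.27) = 15.1096°.

15.11°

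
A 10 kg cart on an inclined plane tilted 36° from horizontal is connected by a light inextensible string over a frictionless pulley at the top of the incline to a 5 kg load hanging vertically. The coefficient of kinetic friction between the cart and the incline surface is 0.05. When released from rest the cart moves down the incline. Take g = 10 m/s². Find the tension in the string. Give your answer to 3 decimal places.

51.578 N

For the cart on the incline: the weight component along the slope is m₁g sin 36° = 10 × 10 × 0.5878 = 58.780 N and the normal force is N = m₁g cos 36° = 80.902 N.
Kinetic friction opposes the cart's motion down the incline: f = μN = 0.05 × 80.902 = 4.045 N acting up the slope.
Newton's second law for the cart (down-slope positive): 58.780 − 4.045 − T = 10 a. For the hanging load (upward positive): T − 5 × 10 = 5 a.
Adding the two equations eliminates T: 4.735 = 15 a, so a = 0.3157 m/s².
Then from the hanging load's equation, T = 5 × (10 + 0.3157) = 51.578 N.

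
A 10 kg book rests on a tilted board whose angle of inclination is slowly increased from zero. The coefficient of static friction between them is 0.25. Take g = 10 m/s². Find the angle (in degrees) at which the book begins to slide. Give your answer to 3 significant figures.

14.0°

At the threshold of sliding, static friction is at its maximum μ_s N and exactly balances the weight component along the incline: mg sin θ = μ_s mg cos θ.
Hence tan θ = μ_s = 0.25, so θ = arctan(0.25) = 14.0362°.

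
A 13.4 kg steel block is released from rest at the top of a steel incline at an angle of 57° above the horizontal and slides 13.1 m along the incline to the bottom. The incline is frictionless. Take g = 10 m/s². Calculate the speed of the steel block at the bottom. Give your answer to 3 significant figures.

The weight component along the incline is mg sin 57° = 112.382 N and the normal force is N = mg cos 57° = 72.982 N.
With no friction, a = g sin 57° = 8.3867 m/s².
Starting from rest over a distance of 13.1 m, v² = 2aL = 2 × 8.3867 × 13.1 = 219.7315, so v = 14.8233 m/s.

14.8 m/s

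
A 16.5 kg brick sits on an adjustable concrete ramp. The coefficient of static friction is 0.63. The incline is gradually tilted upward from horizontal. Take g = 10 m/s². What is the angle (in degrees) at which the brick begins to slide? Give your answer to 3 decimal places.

32.211°

At the threshold of sliding, static friction is at its maximum μ_s N and exactly balances the weight component along the incline: mg sin θ = μ_s mg cos θ.
Hence tan θ = μ_s = 0.63, so θ = arctan(0.63) = 32.2109°.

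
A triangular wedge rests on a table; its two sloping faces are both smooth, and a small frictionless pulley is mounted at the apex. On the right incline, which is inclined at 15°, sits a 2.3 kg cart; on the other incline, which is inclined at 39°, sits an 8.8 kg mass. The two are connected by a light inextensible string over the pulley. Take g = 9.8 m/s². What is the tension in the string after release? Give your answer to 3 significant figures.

15.9 N

Resolve each weight along its own incline: the 2.3 kg mass has component 2.3 × 9.8 × sin 15° = 5.834 N down its slope, and the 8.8 kg mass has 8.8 × 9.8 × sin 39° = 54.273 N down its slope.
The 8.8 kg side's 54.273 N exceeds the other side's 5.834 N, so that mass slides down and the 2.3 kg mass slides up. Taking that direction as positive, Newton's second law for the whole system gives 54.273 − 5.834 = (2.3 + 8.8) a, so a = 48.439 / 11.1 = 4.3639 m/s².
For the 2.3 kg mass (up-slope positive): T − 5.834 = 2.3 × 4.3639, so T = 15.871 N.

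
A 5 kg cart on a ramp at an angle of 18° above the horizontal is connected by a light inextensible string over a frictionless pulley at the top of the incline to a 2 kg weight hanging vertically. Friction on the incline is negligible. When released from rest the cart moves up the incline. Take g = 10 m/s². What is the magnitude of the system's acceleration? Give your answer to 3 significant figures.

For the cart on the incline: the weight component along the slope is m₁g sin 18° = 5 × 10 × 0.3090 = 15.450 N and the normal force is N = m₁g cos 18° = 47.553 N.
Newton's second law for the cart (up-slope positive): T − 15.450 = 5 a. For the hanging weight (downward positive): 2 × 10 − T = 2 a.
Adding the two equations eliminates T: 4.550 = 7 a, so a = 0.6500 m/s².

0.650 m/s²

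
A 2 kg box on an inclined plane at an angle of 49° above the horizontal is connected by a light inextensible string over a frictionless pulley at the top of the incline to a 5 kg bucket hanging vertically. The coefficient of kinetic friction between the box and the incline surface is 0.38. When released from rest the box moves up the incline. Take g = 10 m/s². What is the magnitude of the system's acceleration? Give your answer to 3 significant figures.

4.27 m/s²

For the box on the incline: the weight component along the slope is m₁g sin 49° = 2 × 10 × 0.7547 = 15.094 N and the normal force is N = m₁g cos 49° = 13.121 N.
Kinetic friction opposes the box's motion up the incline: f = μN = 0.38 × 13.121 = 4.986 N acting down the slope.
Newton's second law for the box (up-slope positive): T − 15.094 − 4.986 = 2 a. For the hanging bucket (downward positive): 5 × 10 − T = 5 a.
Adding the two equations eliminates T: 29.920 = 7 a, so a = 4.2743 m/s².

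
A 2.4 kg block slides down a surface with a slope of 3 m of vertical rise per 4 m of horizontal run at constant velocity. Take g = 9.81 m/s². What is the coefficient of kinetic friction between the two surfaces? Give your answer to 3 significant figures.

At constant velocity the net force along the incline is zero: mg sin 36.87° = μ mg cos 36.87°.
So μ = tan 36.87° = 0.6000 / 0.8000 = 0.7500.

0.750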